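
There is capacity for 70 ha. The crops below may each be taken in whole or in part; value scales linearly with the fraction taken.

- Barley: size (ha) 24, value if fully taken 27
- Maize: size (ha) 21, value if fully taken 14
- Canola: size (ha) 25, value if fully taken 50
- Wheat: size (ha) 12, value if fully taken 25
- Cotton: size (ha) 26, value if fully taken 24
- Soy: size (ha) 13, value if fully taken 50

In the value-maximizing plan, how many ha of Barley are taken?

20

Sort by value density: Soy 50/13≈3.85, Wheat 25/12≈2.08, Canola 50/25≈2, Barley 27/24≈1.12, Cotton 24/26≈0.923, Maize 14/21≈0.667.
Soy: take in full, 13 ha for value 50 ; 57 left.
All 12 ha of Wheat fit (value 25) ; 45 remain.
Canola: take in full, 25 ha for value 50 ; 20 left.
Only 20 ha remain; take 20/24 of Barley for value 27×20/24 = 22.5.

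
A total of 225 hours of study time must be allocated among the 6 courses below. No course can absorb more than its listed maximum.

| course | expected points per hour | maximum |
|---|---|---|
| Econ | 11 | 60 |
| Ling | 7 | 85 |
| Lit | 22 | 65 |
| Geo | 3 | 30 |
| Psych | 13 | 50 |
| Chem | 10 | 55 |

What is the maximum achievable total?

Order the courses by expected points per hour: Lit 22 > Psych 13 > Econ 11 > Chem 10 > Ling 7 > Geo 3.
Give Lit 65 to hit its cap of 65 ; 160 left.
Give Psych 50 to hit its cap of 50 ; 110 left.
Econ takes 60 to reach its cap of 60 ; 50 left.
Only 50 left; Chem takes them to reach 50.
Total = 11×60 + 22×65 + 13×50 + 10×50 = 3240.

3240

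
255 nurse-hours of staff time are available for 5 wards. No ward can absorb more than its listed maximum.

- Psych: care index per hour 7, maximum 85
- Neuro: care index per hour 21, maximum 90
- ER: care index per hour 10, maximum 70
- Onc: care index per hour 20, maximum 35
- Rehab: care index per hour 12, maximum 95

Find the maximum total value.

4080

Rank by care index per hour: Neuro 21 > Onc 20 > Rehab 12 > ER 10 > Psych 7.
Neuro: +90 to 90 (cap) — 165 left.
Onc takes 35 to reach its cap of 35 — 130 left.
Rehab takes 95 to reach its cap of 95 — 35 left.
Only 35 left; ER takes them to reach 35.
Total = 21×90 + 10×35 + 20×35 + 12×95 = 4080.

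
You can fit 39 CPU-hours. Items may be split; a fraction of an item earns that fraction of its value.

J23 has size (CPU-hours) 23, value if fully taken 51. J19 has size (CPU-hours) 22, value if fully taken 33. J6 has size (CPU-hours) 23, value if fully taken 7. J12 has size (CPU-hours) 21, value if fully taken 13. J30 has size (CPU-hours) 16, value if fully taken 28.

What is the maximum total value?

79

Rank by value-to-size ratio: J23 51/23≈2.22, J30 28/16≈1.75, J19 33/22≈1.5, J12 13/21≈0.619, J6 7/23≈0.304.
All 23 CPU-hours of J23 fit (value 51) ; 16 remain.
J30: take in full, 16 CPU-hours for value 28 ; 0 left.
Total value = 79.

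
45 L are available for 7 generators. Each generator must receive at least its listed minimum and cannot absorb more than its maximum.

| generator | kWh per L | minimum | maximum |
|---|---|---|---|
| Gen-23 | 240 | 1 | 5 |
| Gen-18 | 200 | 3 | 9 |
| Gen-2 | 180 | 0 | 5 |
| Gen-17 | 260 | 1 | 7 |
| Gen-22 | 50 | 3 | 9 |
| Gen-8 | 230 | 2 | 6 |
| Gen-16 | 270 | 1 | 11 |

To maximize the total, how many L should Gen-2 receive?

Meeting every minimum uses 1+3+0+1+3+2+1 = 11 L, leaving 34.
Rank by kWh per L: Gen-16 270 > Gen-17 260 > Gen-23 240 > Gen-8 230 > Gen-18 200 > Gen-2 180 > Gen-22 50.
Give Gen-16 10 more to hit its cap of 11 ; 24 left.
Gen-17: +6 to 7 (cap) ; 18 left.
Give Gen-23 4 more to hit its cap of 5 ; 14 left.
Gen-8 takes 4 more to reach its cap of 6 ; 10 left.
Gen-18 takes 6 more to reach its cap of 9 ; 4 left.
Only 4 left; Gen-2 takes them to reach 4.

4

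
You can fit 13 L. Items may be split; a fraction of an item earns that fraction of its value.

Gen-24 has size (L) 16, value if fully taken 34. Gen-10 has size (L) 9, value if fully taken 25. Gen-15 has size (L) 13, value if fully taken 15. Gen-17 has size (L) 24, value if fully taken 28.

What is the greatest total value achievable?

33.5

Rank by value-to-size ratio: Gen-10 25/9≈2.78, Gen-24 34/16≈2.12, Gen-17 28/24≈1.17, Gen-15 15/13≈1.15.
All 9 L of Gen-10 fit (value 25) ; 4 remain.
Fill the last 4 L with part of Gen-24: 4/16 of it earns 8.5.
Total value = 33.5.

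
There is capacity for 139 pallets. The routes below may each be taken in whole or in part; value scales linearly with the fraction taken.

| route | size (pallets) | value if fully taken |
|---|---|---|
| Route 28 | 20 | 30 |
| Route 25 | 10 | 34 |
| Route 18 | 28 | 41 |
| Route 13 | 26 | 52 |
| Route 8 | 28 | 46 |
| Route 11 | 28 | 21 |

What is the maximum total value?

223.25

Sort by value density: Route 25 34/10≈3.4, Route 13 52/26≈2, Route 8 46/28≈1.64, Route 28 30/20≈1.5, Route 18 41/28≈1.46, Route 11 21/28≈0.75.
Route 25: take in full, 10 pallets for value 34 ; 129 left.
All 26 pallets of Route 13 fit (value 52) ; 103 remain.
Route 8: take in full, 28 pallets for value 46 ; 75 left.
All 20 pallets of Route 28 fit (value 30) ; 55 remain.
Take all of Route 18 (28 pallets, value 41) ; 27 pallets left.
Fill the last 27 pallets with part of Route 11: 27/28 of it earns 20.25.
Total value = 223.25.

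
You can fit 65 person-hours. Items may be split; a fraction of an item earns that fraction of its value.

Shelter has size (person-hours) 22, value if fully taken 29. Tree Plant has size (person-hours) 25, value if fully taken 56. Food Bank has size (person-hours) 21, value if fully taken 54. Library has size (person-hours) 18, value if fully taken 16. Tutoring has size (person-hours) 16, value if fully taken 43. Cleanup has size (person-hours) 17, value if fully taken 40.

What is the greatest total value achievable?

Sort by value density: Tutoring 43/16≈2.69, Food Bank 54/21≈2.57, Cleanup 40/17≈2.35, Tree Plant 56/25≈2.24, Shelter 29/22≈1.32, Library 16/18≈0.889.
Take all of Tutoring (16 person-hours, value 43) ; 49 person-hours left.
Take all of Food Bank (21 person-hours, value 54) ; 28 person-hours left.
Take all of Cleanup (17 person-hours, value 40) ; 11 person-hours left.
Fill the last 11 person-hours with part of Tree Plant: 11/25 of it earns 24.64.
Total value = 161.64.

161.64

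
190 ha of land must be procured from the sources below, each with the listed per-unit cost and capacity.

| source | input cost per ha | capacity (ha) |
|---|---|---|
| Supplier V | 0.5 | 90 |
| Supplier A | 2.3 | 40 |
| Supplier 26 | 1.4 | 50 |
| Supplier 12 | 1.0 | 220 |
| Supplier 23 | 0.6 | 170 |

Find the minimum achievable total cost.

Fill from the cheapest source first.
Take 90 from Supplier V at 0.5 ; need 100 more.
Supplier 23 (0.6): take the remaining 100 ; done.
Supplier 12, Supplier 26, Supplier A: unused.
Cost = 90×0.5 + 100×0.6 = 105.

105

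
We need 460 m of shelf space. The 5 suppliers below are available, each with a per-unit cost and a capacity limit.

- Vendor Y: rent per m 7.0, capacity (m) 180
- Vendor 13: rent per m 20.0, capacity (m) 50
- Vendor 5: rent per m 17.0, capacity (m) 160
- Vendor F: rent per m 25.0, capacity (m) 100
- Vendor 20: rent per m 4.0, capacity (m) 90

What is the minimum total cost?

4940

Fill from the cheapest supplier first.
Take 90 from Vendor 20 at 4.0 ; need 370 more.
Vendor Y at 7.0: take all 180 m ; 190 still needed.
Take 160 from Vendor 5 at 17.0 ; need 30 more.
Vendor 13 (20.0): take the remaining 30 ; done.
Vendor F: unused.
Cost = 90×4.0 + 180×7.0 + 160×17.0 + 30×20.0 = 4940.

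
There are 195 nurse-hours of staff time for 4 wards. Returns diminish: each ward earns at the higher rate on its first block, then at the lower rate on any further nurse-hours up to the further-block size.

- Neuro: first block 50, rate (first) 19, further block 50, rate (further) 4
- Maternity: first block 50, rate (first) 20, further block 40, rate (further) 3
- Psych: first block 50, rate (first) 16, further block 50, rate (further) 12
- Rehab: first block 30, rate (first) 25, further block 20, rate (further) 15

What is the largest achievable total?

Rank every tier by rate: Rehab/first 25 > Maternity/first 20 > Neuro/first 19 > Psych/first 16 > Rehab/second 15 > Psych/second 12 > Neuro/second 4 > Maternity/second 3.
Rehab/first (25): +30 ; 165 left.
Maternity first at 20: fill all 50 ; 115 left.
Neuro/first (19): +50 ; 65 left.
Psych first at 16: fill all 50 ; 15 left.
Rehab/second: +15 of 20 at 15; pool empty.
Total = 25×30 + 20×50 + 19×50 + 16×50 + 15×15 = 3725.

3725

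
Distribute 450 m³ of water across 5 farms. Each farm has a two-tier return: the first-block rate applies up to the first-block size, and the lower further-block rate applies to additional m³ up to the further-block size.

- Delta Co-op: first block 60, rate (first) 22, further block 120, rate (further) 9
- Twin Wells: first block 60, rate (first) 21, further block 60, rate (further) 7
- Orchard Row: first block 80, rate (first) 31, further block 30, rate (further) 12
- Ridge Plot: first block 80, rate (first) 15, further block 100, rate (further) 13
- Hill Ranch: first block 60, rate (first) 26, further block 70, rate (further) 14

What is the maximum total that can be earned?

Order all 10 blocks by rate: Orchard Row/first 31 > Hill Ranch/first 26 > Delta Co-op/first 22 > Twin Wells/first 21 > Ridge Plot/first 15 > Hill Ranch/second 14 > Ridge Plot/second 13 > Orchard Row/second 12 > Delta Co-op/second 9 > Twin Wells/second 7.
Orchard Row first at 31: fill all 80 → 370 left.
Hill Ranch/first (26): +60 → 310 left.
Fill Delta Co-op first block (60 at 22) → 250 left.
Twin Wells/first (21): +60 → 190 left.
Ridge Plot/first (15): +80 → 110 left.
Hill Ranch second at 14: fill all 70 → 40 left.
Ridge Plot second at 13: only 40 left, fill 40.
Total = 31×80 + 26×60 + 22×60 + 21×60 + 15×80 + 14×70 + 13×40 = 9320.

9320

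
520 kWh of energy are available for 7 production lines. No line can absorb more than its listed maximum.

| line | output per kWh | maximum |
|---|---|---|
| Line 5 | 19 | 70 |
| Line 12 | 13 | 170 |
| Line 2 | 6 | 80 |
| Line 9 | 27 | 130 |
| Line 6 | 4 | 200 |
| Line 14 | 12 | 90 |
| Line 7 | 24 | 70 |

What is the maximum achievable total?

Rank by output per kWh: Line 9 27 > Line 7 24 > Line 5 19 > Line 12 13 > Line 14 12 > Line 2 6 > Line 6 4.
Line 9: +130 to 130 (cap) → 390 left.
Line 7 takes 70 to reach its cap of 70 → 320 left.
Line 5: +70 to 70 (cap) → 250 left.
Line 12 takes 170 to reach its cap of 170 → 80 left.
Line 14 has room for 90 but only 80 remain, so it gets 80.
Total = 19×70 + 13×170 + 27×130 + 12×80 + 24×70 = 9690.

9690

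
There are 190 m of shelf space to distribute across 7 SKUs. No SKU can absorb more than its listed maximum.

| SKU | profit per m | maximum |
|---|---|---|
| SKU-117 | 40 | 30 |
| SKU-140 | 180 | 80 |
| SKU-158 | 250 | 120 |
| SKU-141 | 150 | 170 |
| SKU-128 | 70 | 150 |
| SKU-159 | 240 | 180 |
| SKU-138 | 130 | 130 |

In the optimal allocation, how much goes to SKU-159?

Rank by profit per m: SKU-158 250 > SKU-159 240 > SKU-140 180 > SKU-141 150 > SKU-138 130 > SKU-128 70 > SKU-117 40.
SKU-158: +120 to 120 (cap) → 70 left.
Only 70 left; SKU-159 takes them to reach 70.

70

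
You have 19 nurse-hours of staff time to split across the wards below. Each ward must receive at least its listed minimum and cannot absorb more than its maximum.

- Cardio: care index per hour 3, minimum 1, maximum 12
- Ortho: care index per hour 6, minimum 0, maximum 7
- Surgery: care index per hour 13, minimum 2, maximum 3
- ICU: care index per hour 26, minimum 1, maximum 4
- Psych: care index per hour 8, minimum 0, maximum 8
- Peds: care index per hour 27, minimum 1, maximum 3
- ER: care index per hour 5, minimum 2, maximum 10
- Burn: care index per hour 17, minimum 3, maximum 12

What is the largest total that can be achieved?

Meeting every minimum uses 1+0+2+1+0+1+2+3 = 10 nurse-hours, leaving 9.
Highest care index per hour first: Peds 27 > ICU 26 > Burn 17 > Surgery 13 > Psych 8 > Ortho 6 > ER 5 > Cardio 3.
Give Peds 2 more to hit its cap of 3 → 7 left.
Give ICU 3 more to hit its cap of 4 → 4 left.
Burn: +4 (room for 9) → 7. Pool exhausted.
Total = 3×1 + 13×2 + 26×4 + 27×3 + 5×2 + 17×7 = 343.

343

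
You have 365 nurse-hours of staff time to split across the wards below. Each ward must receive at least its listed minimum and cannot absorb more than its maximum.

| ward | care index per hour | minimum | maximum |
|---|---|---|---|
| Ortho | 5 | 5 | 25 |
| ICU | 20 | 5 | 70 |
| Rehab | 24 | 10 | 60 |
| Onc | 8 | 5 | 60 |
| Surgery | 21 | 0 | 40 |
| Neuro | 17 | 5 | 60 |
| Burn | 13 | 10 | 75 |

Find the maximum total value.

Meeting every minimum uses 5+5+10+5+0+5+10 = 40 nurse-hours, leaving 325.
Rank by care index per hour: Rehab 24 > Surgery 21 > ICU 20 > Neuro 17 > Burn 13 > Onc 8 > Ortho 5.
Rehab: +50 to 60 (cap) — 275 left.
Give Surgery 40 more to hit its cap of 40 — 235 left.
ICU takes 65 more to reach its cap of 70 — 170 left.
Neuro: +55 to 60 (cap) — 115 left.
Burn takes 65 more to reach its cap of 75 — 50 left.
Only 50 left; Onc takes them to reach 55.
Total = 5×5 + 20×70 + 24×60 + 8×55 + 21×40 + 17×60 + 13×75 = 6140.

6140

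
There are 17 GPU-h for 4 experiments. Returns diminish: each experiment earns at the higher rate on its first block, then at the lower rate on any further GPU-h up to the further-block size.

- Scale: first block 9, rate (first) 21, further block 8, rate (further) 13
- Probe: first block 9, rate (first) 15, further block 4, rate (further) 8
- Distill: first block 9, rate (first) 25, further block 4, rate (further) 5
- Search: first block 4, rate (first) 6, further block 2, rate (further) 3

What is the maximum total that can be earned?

Rank every tier by rate: Distill/tier1 25 > Scale/tier1 21 > Probe/tier1 15 > Scale/tier2 13 > Probe/tier2 8 > Search/tier1 6 > Distill/tier2 5 > Search/tier2 3.
Distill tier1 at 25: fill all 9 ; 8 left.
Scale tier1 at 21: only 8 left, fill 8.
Total = 25×9 + 21×8 = 393.

393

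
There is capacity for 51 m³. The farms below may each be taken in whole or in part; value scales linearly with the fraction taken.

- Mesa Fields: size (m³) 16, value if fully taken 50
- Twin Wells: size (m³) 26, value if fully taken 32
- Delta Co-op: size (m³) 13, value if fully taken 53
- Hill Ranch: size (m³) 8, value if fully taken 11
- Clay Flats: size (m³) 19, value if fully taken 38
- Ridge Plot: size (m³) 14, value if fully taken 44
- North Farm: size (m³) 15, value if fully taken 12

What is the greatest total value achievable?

Rank by value-to-size ratio: Delta Co-op 53/13≈4.08, Ridge Plot 44/14≈3.14, Mesa Fields 50/16≈3.12, Clay Flats 38/19≈2, Hill Ranch 11/8≈1.38, Twin Wells 32/26≈1.23, North Farm 12/15≈0.8.
Take all of Delta Co-op (13 m³, value 53) → 38 m³ left.
Take all of Ridge Plot (14 m³, value 44) → 24 m³ left.
Mesa Fields: take in full, 16 m³ for value 50 → 8 left.
Only 8 m³ remain; take 8/19 of Clay Flats for value 38×8/19 = 16.
Total value = 163.

163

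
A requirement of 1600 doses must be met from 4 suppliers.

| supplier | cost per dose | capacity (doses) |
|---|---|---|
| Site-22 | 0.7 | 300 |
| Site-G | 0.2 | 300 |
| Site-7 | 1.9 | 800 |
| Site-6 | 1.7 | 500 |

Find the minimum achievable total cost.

2070

Fill from the cheapest supplier first.
Take 300 from Site-G at 0.2 — need 1300 more.
Site-22 (0.7): use full 300 — 1000 doses to go.
Take 500 from Site-6 at 1.7 — need 500 more.
Site-7 at 1.9: take 500 of its 800 — requirement met.
Cost = 300×0.2 + 300×0.7 + 500×1.7 + 500×1.9 = 2070.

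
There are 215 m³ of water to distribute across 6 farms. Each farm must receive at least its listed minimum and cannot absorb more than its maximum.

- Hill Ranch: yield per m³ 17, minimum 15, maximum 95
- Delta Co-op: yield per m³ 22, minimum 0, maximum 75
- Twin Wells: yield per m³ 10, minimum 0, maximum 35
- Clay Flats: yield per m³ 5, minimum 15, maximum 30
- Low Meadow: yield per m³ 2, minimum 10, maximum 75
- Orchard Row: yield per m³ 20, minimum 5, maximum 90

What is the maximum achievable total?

3970

Meeting every minimum uses 15+0+0+15+10+5 = 45 m³, leaving 170.
Order the farms by yield per m³: Delta Co-op 22 > Orchard Row 20 > Hill Ranch 17 > Twin Wells 10 > Clay Flats 5 > Low Meadow 2.
Delta Co-op: +75 to 75 (cap) ; 95 left.
Orchard Row takes 85 more to reach its cap of 90 ; 10 left.
Hill Ranch: +10 (room for 80) → 25. Pool exhausted.
Total = 17×25 + 22×75 + 5×15 + 2×10 + 20×90 = 3970.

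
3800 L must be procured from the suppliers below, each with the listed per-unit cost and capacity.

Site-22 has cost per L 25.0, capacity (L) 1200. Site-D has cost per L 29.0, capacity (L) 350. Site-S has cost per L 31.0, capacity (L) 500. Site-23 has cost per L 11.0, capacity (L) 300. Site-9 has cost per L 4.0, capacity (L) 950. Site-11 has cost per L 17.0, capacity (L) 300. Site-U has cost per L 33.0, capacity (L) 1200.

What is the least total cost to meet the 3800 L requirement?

Use suppliers in increasing cost order.
Site-9 (4.0): use full 950 → 2850 L to go.
Site-23 (11.0): use full 300 → 2550 L to go.
Take 300 from Site-11 at 17.0 → need 2250 more.
Take 1200 from Site-22 at 25.0 → need 1050 more.
Take 350 from Site-D at 29.0 → need 700 more.
Site-S (31.0): use full 500 → 200 L to go.
Site-U (33.0): take the remaining 200 → done.
Cost = 950×4.0 + 300×11.0 + 300×17.0 + 1200×25.0 + 350×29.0 + 500×31.0 + 200×33.0 = 74450.

74450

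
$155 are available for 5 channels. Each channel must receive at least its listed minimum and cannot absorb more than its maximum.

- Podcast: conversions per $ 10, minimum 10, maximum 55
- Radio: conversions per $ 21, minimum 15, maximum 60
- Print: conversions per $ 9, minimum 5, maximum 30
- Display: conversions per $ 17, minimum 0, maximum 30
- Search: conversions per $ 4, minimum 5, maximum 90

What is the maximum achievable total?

Meeting every minimum uses 10+15+5+0+5 = 35 $, leaving 120.
Rank by conversions per $: Radio 21 > Display 17 > Podcast 10 > Print 9 > Search 4.
Radio: +45 to 60 (cap) → 75 left.
Give Display 30 more to hit its cap of 30 → 45 left.
Give Podcast 45 more to hit its cap of 55 → 0 left.
Total = 10×55 + 21×60 + 9×5 + 17×30 + 4×5 = 2385.

2385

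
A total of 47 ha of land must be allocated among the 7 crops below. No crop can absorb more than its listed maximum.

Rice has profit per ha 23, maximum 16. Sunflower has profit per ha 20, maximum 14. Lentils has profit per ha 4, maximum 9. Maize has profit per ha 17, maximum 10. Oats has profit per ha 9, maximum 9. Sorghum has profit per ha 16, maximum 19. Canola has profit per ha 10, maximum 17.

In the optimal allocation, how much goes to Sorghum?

Order the crops by profit per ha: Rice 23 > Sunflower 20 > Maize 17 > Sorghum 16 > Canola 10 > Oats 9 > Lentils 4.
Give Rice 16 to hit its cap of 16 — 31 left.
Sunflower takes 14 to reach its cap of 14 — 17 left.
Give Maize 10 to hit its cap of 10 — 7 left.
Only 7 left; Sorghum takes them to reach 7.

7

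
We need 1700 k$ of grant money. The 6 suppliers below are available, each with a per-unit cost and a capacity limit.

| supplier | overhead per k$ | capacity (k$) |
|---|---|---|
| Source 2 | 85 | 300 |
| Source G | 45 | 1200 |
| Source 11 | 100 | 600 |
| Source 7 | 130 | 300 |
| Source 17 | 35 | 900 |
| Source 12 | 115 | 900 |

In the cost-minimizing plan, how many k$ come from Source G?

800

Cheapest first:
Take 900 from Source 17 at 35 — need 800 more.
Source G (45): take the remaining 800 — done.
Source 2, Source 11, Source 12, Source 7: unused.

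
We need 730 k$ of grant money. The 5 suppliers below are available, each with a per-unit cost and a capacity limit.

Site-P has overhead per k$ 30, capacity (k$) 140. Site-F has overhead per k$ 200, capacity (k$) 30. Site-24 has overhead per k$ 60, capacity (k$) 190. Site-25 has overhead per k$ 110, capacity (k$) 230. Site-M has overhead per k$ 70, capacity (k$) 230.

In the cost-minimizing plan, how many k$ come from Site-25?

Fill from the cheapest supplier first.
Site-P (30): use full 140 → 590 k$ to go.
Site-24 (60): use full 190 → 400 k$ to go.
Site-M (70): use full 230 → 170 k$ to go.
Site-25 at 110: take 170 of its 230 → requirement met.
Site-F: unused.

170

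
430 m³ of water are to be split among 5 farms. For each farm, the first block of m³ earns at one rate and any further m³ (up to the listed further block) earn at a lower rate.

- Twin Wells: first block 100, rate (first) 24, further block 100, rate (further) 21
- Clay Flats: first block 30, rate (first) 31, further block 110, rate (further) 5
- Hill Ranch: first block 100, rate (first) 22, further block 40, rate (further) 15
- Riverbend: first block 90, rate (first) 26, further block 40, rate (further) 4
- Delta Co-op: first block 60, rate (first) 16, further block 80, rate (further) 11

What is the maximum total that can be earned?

Rank every tier by rate: Clay Flats/T1 31 > Riverbend/T1 26 > Twin Wells/T1 24 > Hill Ranch/T1 22 > Twin Wells/T2 21 > Delta Co-op/T1 16 > Hill Ranch/T2 15 > Delta Co-op/T2 11 > Clay Flats/T2 5 > Riverbend/T2 4.
Clay Flats T1 at 31: fill all 30 — 400 left.
Riverbend/T1 (26): +90 — 310 left.
Fill Twin Wells T1 block (100 at 24) — 210 left.
Hill Ranch/T1 (22): +100 — 110 left.
Twin Wells/T2 (21): +100 — 10 left.
10 remain; put them into Delta Co-op T1 at 16.
Total = 31×30 + 26×90 + 24×100 + 22×100 + 21×100 + 16×10 = 10130.

10130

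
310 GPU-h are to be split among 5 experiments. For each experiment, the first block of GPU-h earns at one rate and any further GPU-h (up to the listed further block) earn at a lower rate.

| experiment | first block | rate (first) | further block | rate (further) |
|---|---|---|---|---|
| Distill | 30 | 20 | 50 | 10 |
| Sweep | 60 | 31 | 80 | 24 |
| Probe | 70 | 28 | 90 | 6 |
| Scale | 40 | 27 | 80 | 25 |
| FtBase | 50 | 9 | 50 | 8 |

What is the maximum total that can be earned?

Rank every tier by rate: Sweep/first 31 > Probe/first 28 > Scale/first 27 > Scale/second 25 > Sweep/second 24 > Distill/first 20 > Distill/second 10 > FtBase/first 9 > FtBase/second 8 > Probe/second 6.
Fill Sweep first block (60 at 31) — 250 left.
Probe first at 28: fill all 70 — 180 left.
Fill Scale first block (40 at 27) — 140 left.
Fill Scale second block (80 at 25) — 60 left.
60 remain; put them into Sweep second at 24.
Total = 31×60 + 28×70 + 27×40 + 25×80 + 24×60 = 8340.

8340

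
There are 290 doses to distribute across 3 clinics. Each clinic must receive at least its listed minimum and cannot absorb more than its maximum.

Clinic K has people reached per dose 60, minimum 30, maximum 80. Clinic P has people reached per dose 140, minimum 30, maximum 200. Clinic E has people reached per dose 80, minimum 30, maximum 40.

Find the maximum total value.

Meeting every minimum uses 30+30+30 = 90 doses, leaving 200.
Order the clinics by people reached per dose: Clinic P 140 > Clinic E 80 > Clinic K 60.
Clinic P: +170 to 200 (cap) ; 30 left.
Give Clinic E 10 more to hit its cap of 40 ; 20 left.
Only 20 left; Clinic K takes them to reach 50.
Total = 60×50 + 140×200 + 80×40 = 34200.

34200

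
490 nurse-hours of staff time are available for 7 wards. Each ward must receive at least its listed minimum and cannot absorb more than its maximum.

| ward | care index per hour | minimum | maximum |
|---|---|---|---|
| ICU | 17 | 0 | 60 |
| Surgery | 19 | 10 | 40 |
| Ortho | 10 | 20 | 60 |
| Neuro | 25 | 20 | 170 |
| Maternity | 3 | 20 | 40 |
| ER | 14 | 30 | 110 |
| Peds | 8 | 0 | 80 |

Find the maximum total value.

8470

Meeting every minimum uses 0+10+20+20+20+30+0 = 100 nurse-hours, leaving 390.
Rank by care index per hour: Neuro 25 > Surgery 19 > ICU 17 > ER 14 > Ortho 10 > Peds 8 > Maternity 3.
Neuro: +150 to 170 (cap) — 240 left.
Surgery: +30 to 40 (cap) — 210 left.
Give ICU 60 more to hit its cap of 60 — 150 left.
Give ER 80 more to hit its cap of 110 — 70 left.
Ortho: +40 to 60 (cap) — 30 left.
Peds: +30 (room for 80) → 30. Pool exhausted.
Total = 17×60 + 19×40 + 10×60 + 25×170 + 3×20 + 14×110 + 8×30 = 8470.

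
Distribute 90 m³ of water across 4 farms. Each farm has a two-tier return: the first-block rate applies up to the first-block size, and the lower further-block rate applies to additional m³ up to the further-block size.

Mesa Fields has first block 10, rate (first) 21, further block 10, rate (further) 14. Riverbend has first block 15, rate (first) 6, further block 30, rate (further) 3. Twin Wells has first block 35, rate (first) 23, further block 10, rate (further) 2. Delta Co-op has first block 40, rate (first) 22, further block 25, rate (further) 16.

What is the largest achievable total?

Treat each block as its own option and order by rate: Twin Wells/tier1 23 > Delta Co-op/tier1 22 > Mesa Fields/tier1 21 > Delta Co-op/tier2 16 > Mesa Fields/tier2 14 > Riverbend/tier1 6 > Riverbend/tier2 3 > Twin Wells/tier2 2.
Fill Twin Wells tier1 block (35 at 23) → 55 left.
Delta Co-op tier1 at 22: fill all 40 → 15 left.
Mesa Fields tier1 at 21: fill all 10 → 5 left.
Delta Co-op/tier2: +5 of 25 at 16; pool empty.
Total = 23×35 + 22×40 + 21×10 + 16×5 = 1975.

1975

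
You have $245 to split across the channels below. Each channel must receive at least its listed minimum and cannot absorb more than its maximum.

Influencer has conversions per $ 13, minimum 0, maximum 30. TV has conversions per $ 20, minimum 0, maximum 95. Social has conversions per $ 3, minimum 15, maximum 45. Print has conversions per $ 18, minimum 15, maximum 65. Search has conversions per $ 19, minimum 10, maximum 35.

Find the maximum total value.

Meeting every minimum uses 0+0+15+15+10 = 40 $, leaving 205.
Order the channels by conversions per $: TV 20 > Search 19 > Print 18 > Influencer 13 > Social 3.
TV: +95 to 95 (cap) — 110 left.
Search takes 25 more to reach its cap of 35 — 85 left.
Print takes 50 more to reach its cap of 65 — 35 left.
Influencer: +30 to 30 (cap) — 5 left.
Only 5 left; Social takes them to reach 20.
Total = 13×30 + 20×95 + 3×20 + 18×65 + 19×35 = 4185.

4185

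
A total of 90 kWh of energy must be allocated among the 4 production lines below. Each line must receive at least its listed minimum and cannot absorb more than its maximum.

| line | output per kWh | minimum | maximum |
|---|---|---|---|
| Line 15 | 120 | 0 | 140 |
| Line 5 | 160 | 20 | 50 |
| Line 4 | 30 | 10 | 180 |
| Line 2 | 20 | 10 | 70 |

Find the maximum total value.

Meeting every minimum uses 0+20+10+10 = 40 kWh, leaving 50.
Order the production lines by output per kWh: Line 5 160 > Line 15 120 > Line 4 30 > Line 2 20.
Give Line 5 30 more to hit its cap of 50 → 20 left.
Line 15 has room for 140 more but only 20 remain, so it gets 20.
Total = 120×20 + 160×50 + 30×10 + 20×10 = 10900.

10900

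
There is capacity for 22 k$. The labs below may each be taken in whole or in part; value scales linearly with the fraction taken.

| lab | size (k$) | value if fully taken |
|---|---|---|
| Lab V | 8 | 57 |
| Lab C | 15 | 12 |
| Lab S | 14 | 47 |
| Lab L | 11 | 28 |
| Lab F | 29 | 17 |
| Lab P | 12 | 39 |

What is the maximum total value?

104

Rank by value-to-size ratio: Lab V 57/8≈7.12, Lab S 47/14≈3.36, Lab P 39/12≈3.25, Lab L 28/11≈2.55, Lab C 12/15≈0.8, Lab F 17/29≈0.586.
Take all of Lab V (8 k$, value 57) → 14 k$ left.
All 14 k$ of Lab S fit (value 47) → 0 remain.
Total value = 104.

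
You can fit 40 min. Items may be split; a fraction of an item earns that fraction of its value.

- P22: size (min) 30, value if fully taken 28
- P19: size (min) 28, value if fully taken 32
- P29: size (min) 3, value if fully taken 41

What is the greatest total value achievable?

Best value per unit of size first: P29 41/3≈13.7, P19 32/28≈1.14, P22 28/30≈0.933.
All 3 min of P29 fit (value 41) — 37 remain.
All 28 min of P19 fit (value 32) — 9 remain.
9 min left: a 9/30 share of P22 gives 28×9/30 = 8.4.
Total value = 81.4.

81.4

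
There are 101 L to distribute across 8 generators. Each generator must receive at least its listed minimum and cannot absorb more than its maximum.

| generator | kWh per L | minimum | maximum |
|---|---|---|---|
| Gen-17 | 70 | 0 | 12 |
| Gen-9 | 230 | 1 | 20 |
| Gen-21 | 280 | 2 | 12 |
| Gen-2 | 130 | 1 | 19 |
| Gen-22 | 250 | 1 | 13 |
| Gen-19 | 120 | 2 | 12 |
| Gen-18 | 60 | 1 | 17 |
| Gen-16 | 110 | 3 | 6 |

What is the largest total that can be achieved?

17040

Meeting every minimum uses 0+1+2+1+1+2+1+3 = 11 L, leaving 90.
Rank by kWh per L: Gen-21 280 > Gen-22 250 > Gen-9 230 > Gen-2 130 > Gen-19 120 > Gen-16 110 > Gen-17 70 > Gen-18 60.
Gen-21 takes 10 more to reach its cap of 12 → 80 left.
Gen-22 takes 12 more to reach its cap of 13 → 68 left.
Gen-9: +19 to 20 (cap) → 49 left.
Give Gen-2 18 more to hit its cap of 19 → 31 left.
Gen-19: +10 to 12 (cap) → 21 left.
Give Gen-16 3 more to hit its cap of 6 → 18 left.
Give Gen-17 12 more to hit its cap of 12 → 6 left.
Only 6 left; Gen-18 takes them to reach 7.
Total = 70×12 + 230×20 + 280×12 + 130×19 + 250×13 + 120×12 + 60×7 + 110×6 = 17040.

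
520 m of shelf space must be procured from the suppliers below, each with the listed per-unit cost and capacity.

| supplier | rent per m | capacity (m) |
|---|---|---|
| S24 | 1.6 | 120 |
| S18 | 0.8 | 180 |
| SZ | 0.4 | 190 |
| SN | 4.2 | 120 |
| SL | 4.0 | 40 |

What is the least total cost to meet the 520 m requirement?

Cheapest first:
Take 190 from SZ at 0.4 → need 330 more.
S18 at 0.8: take all 180 m → 150 still needed.
S24 (1.6): use full 120 → 30 m to go.
SL (4.0): take the remaining 30 → done.
SN: unused.
Cost = 190×0.4 + 180×0.8 + 120×1.6 + 30×4.0 = 532.

532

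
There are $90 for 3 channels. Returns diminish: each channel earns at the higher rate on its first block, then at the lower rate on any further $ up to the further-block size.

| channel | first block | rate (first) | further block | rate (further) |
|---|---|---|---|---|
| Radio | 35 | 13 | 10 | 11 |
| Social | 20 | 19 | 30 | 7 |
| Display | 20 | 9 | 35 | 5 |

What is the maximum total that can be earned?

1160

Order all 6 blocks by rate: Social/first 19 > Radio/first 13 > Radio/second 11 > Display/first 9 > Social/second 7 > Display/second 5.
Social first at 19: fill all 20 ; 70 left.
Radio/first (13): +35 ; 35 left.
Radio second at 11: fill all 10 ; 25 left.
Display first at 9: fill all 20 ; 5 left.
Social second at 7: only 5 left, fill 5.
Total = 19×20 + 13×35 + 11×10 + 9×20 + 7×5 = 1160.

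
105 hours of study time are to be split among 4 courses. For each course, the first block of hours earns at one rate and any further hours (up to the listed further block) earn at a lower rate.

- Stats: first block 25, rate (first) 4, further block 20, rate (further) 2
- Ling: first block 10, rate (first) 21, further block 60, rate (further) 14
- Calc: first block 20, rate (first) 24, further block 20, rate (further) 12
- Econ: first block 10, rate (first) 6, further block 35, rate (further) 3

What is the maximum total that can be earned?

Rank every tier by rate: Calc/T1 24 > Ling/T1 21 > Ling/T2 14 > Calc/T2 12 > Econ/T1 6 > Stats/T1 4 > Econ/T2 3 > Stats/T2 2.
Calc T1 at 24: fill all 20 → 85 left.
Ling T1 at 21: fill all 10 → 75 left.
Ling/T2 (14): +60 → 15 left.
Calc T2 at 12: only 15 left, fill 15.
Total = 24×20 + 21×10 + 14×60 + 12×15 = 1710.

1710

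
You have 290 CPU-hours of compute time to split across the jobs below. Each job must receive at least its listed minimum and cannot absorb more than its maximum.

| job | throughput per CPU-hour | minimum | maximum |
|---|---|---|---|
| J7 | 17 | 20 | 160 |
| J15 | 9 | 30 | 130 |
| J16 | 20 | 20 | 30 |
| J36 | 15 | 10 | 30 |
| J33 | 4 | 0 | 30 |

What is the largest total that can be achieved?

Meeting every minimum uses 20+30+20+10+0 = 80 CPU-hours, leaving 210.
Rank by throughput per CPU-hour: J16 20 > J7 17 > J36 15 > J15 9 > J33 4.
Give J16 10 more to hit its cap of 30 → 200 left.
Give J7 140 more to hit its cap of 160 → 60 left.
J36 takes 20 more to reach its cap of 30 → 40 left.
J15: +40 (room for 100) → 70. Pool exhausted.
Total = 17×160 + 9×70 + 20×30 + 15×30 = 4400.

4400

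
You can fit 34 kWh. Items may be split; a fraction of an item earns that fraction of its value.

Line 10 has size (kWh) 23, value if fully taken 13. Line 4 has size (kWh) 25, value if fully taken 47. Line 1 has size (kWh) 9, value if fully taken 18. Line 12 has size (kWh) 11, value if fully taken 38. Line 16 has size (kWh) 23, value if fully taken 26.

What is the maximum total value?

Best value per unit of size first: Line 12 38/11≈3.45, Line 1 18/9≈2, Line 4 47/25≈1.88, Line 16 26/23≈1.13, Line 10 13/23≈0.565.
Line 12: take in full, 11 kWh for value 38 — 23 left.
Take all of Line 1 (9 kWh, value 18) — 14 kWh left.
Only 14 kWh remain; take 14/25 of Line 4 for value 47×14/25 = 26.32.
Total value = 82.32.

82.32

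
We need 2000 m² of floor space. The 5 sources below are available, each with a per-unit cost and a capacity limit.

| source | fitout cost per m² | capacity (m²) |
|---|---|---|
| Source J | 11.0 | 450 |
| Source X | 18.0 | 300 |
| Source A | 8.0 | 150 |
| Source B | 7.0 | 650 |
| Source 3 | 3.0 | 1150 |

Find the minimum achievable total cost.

9750

Cheapest first:
Take 1150 from Source 3 at 3.0 ; need 850 more.
Take 650 from Source B at 7.0 ; need 200 more.
Source A (8.0): use full 150 ; 50 m² to go.
Take 50 from Source J at 11.0 to finish.
Source X: unused.
Cost = 1150×3.0 + 650×7.0 + 150×8.0 + 50×11.0 = 9750.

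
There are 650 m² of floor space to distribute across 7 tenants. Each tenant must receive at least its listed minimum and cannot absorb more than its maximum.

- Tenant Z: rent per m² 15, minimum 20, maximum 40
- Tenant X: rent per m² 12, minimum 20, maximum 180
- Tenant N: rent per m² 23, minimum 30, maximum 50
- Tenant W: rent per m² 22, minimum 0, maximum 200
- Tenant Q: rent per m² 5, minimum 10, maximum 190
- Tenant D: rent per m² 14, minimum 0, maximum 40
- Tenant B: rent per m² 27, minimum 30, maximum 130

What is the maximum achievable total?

12430

Meeting every minimum uses 20+20+30+0+10+0+30 = 110 m², leaving 540.
Order the tenants by rent per m²: Tenant B 27 > Tenant N 23 > Tenant W 22 > Tenant Z 15 > Tenant D 14 > Tenant X 12 > Tenant Q 5.
Tenant B: +100 to 130 (cap) — 440 left.
Tenant N takes 20 more to reach its cap of 50 — 420 left.
Tenant W takes 200 more to reach its cap of 200 — 220 left.
Give Tenant Z 20 more to hit its cap of 40 — 200 left.
Give Tenant D 40 more to hit its cap of 40 — 160 left.
Give Tenant X 160 more to hit its cap of 180 — 0 left.
Total = 15×40 + 12×180 + 23×50 + 22×200 + 5×10 + 14×40 + 27×130 = 12430.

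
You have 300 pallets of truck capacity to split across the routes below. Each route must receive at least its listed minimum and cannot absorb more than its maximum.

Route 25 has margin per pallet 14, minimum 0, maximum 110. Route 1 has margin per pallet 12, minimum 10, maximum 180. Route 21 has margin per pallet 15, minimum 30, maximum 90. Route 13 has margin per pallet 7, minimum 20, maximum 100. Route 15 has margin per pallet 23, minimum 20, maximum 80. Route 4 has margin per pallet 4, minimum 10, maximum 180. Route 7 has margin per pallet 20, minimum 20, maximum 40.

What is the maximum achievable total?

Meeting every minimum uses 0+10+30+20+20+10+20 = 110 pallets, leaving 190.
Order the routes by margin per pallet: Route 15 23 > Route 7 20 > Route 21 15 > Route 25 14 > Route 1 12 > Route 13 7 > Route 4 4.
Route 15: +60 to 80 (cap) — 130 left.
Route 7 takes 20 more to reach its cap of 40 — 110 left.
Give Route 21 60 more to hit its cap of 90 — 50 left.
Only 50 left; Route 25 takes them to reach 50.
Total = 14×50 + 12×10 + 15×90 + 7×20 + 23×80 + 4×10 + 20×40 = 4990.

4990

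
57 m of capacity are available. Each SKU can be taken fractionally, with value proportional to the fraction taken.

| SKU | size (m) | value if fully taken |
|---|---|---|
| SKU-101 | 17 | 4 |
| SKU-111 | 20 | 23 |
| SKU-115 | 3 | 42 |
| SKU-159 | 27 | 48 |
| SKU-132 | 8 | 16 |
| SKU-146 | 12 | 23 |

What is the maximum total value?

137.05

Sort by value density: SKU-115 42/3≈14, SKU-132 16/8≈2, SKU-146 23/12≈1.92, SKU-159 48/27≈1.78, SKU-111 23/20≈1.15, SKU-101 4/17≈0.235.
All 3 m of SKU-115 fit (value 42) ; 54 remain.
Take all of SKU-132 (8 m, value 16) ; 46 m left.
All 12 m of SKU-146 fit (value 23) ; 34 remain.
SKU-159: take in full, 27 m for value 48 ; 7 left.
Fill the last 7 m with part of SKU-111: 7/20 of it earns 8.05.
Total value = 137.05.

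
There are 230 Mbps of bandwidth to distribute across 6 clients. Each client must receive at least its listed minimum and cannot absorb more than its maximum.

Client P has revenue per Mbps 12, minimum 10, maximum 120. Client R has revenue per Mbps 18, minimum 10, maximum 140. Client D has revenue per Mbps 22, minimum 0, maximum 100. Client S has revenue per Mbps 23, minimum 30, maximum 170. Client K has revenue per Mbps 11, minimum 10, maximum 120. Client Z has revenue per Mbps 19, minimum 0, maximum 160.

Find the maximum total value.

4980

Meeting every minimum uses 10+10+0+30+10+0 = 60 Mbps, leaving 170.
Order the clients by revenue per Mbps: Client S 23 > Client D 22 > Client Z 19 > Client R 18 > Client P 12 > Client K 11.
Give Client S 140 more to hit its cap of 170 — 30 left.
Only 30 left; Client D takes them to reach 30.
Total = 12×10 + 18×10 + 22×30 + 23×170 + 11×10 = 4980.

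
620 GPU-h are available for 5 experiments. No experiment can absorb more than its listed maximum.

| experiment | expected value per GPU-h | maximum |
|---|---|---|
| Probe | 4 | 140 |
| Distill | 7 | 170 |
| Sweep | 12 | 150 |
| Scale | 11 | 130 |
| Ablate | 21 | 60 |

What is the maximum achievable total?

Highest expected value per GPU-h first: Ablate 21 > Sweep 12 > Scale 11 > Distill 7 > Probe 4.
Give Ablate 60 to hit its cap of 60 → 560 left.
Give Sweep 150 to hit its cap of 150 → 410 left.
Give Scale 130 to hit its cap of 130 → 280 left.
Give Distill 170 to hit its cap of 170 → 110 left.
Only 110 left; Probe takes them to reach 110.
Total = 4×110 + 7×170 + 12×150 + 11×130 + 21×60 = 6120.

6120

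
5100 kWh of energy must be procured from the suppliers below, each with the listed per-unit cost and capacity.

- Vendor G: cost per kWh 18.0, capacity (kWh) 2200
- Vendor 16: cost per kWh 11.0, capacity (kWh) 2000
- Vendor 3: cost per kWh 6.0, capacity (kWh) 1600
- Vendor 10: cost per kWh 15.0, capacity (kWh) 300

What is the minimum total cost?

Use suppliers in increasing cost order.
Vendor 3 (6.0): use full 1600 ; 3500 kWh to go.
Take 2000 from Vendor 16 at 11.0 ; need 1500 more.
Vendor 10 (15.0): use full 300 ; 1200 kWh to go.
Vendor G at 18.0: take 1200 of its 2200 ; requirement met.
Cost = 1600×6.0 + 2000×11.0 + 300×15.0 + 1200×18.0 = 57700.

57700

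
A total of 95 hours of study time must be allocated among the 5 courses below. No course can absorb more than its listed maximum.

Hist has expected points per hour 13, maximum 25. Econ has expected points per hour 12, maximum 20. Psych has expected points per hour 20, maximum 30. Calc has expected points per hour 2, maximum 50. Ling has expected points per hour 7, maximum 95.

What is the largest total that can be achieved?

Order the courses by expected points per hour: Psych 20 > Hist 13 > Econ 12 > Ling 7 > Calc 2.
Psych takes 30 to reach its cap of 30 — 65 left.
Hist: +25 to 25 (cap) — 40 left.
Give Econ 20 to hit its cap of 20 — 20 left.
Ling: +20 (room for 95) → 20. Pool exhausted.
Total = 13×25 + 12×20 + 20×30 + 7×20 = 1305.

1305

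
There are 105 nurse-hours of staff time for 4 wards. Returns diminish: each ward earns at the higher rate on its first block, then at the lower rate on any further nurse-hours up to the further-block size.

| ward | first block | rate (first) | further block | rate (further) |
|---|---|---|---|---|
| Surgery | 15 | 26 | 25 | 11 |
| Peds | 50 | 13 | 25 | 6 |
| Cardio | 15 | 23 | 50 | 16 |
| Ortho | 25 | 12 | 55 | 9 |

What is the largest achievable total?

1860

Rank every tier by rate: Surgery/tier1 26 > Cardio/tier1 23 > Cardio/tier2 16 > Peds/tier1 13 > Ortho/tier1 12 > Surgery/tier2 11 > Ortho/tier2 9 > Peds/tier2 6.
Fill Surgery tier1 block (15 at 26) — 90 left.
Cardio/tier1 (23): +15 — 75 left.
Cardio/tier2 (16): +50 — 25 left.
25 remain; put them into Peds tier1 at 13.
Total = 26×15 + 23×15 + 16×50 + 13×25 = 1860.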